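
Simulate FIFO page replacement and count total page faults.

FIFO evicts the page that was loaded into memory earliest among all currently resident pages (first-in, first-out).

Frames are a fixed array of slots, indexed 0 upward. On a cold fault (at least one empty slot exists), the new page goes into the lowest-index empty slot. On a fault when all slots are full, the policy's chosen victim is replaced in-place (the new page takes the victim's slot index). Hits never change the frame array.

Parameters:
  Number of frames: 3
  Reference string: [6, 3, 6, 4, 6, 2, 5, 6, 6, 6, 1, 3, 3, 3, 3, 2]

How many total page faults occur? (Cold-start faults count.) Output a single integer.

Answer: 9

Derivation:
Step 0: ref 6 → FAULT, frames=[6,-,-]
Step 1: ref 3 → FAULT, frames=[6,3,-]
Step 2: ref 6 → HIT, frames=[6,3,-]
Step 3: ref 4 → FAULT, frames=[6,3,4]
Step 4: ref 6 → HIT, frames=[6,3,4]
Step 5: ref 2 → FAULT (evict 6), frames=[2,3,4]
Step 6: ref 5 → FAULT (evict 3), frames=[2,5,4]
Step 7: ref 6 → FAULT (evict 4), frames=[2,5,6]
Step 8: ref 6 → HIT, frames=[2,5,6]
Step 9: ref 6 → HIT, frames=[2,5,6]
Step 10: ref 1 → FAULT (evict 2), frames=[1,5,6]
Step 11: ref 3 → FAULT (evict 5), frames=[1,3,6]
Step 12: ref 3 → HIT, frames=[1,3,6]
Step 13: ref 3 → HIT, frames=[1,3,6]
Step 14: ref 3 → HIT, frames=[1,3,6]
Step 15: ref 2 → FAULT (evict 6), frames=[1,3,2]
Total faults: 9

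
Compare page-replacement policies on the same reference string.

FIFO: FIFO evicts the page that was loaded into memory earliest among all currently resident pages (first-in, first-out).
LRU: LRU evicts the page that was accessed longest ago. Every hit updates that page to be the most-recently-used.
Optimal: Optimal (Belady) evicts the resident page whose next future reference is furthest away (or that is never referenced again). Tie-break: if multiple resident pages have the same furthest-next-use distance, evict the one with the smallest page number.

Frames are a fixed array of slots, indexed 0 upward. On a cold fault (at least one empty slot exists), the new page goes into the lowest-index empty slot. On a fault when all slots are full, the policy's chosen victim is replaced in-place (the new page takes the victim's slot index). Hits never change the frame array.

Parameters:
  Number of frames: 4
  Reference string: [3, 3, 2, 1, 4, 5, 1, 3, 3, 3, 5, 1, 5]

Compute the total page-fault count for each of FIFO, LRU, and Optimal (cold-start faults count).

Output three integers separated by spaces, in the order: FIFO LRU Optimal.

--- FIFO ---
  step 0: ref 3 -> FAULT, frames=[3,-,-,-] (faults so far: 1)
  step 1: ref 3 -> HIT, frames=[3,-,-,-] (faults so far: 1)
  step 2: ref 2 -> FAULT, frames=[3,2,-,-] (faults so far: 2)
  step 3: ref 1 -> FAULT, frames=[3,2,1,-] (faults so far: 3)
  step 4: ref 4 -> FAULT, frames=[3,2,1,4] (faults so far: 4)
  step 5: ref 5 -> FAULT, evict 3, frames=[5,2,1,4] (faults so far: 5)
  step 6: ref 1 -> HIT, frames=[5,2,1,4] (faults so far: 5)
  step 7: ref 3 -> FAULT, evict 2, frames=[5,3,1,4] (faults so far: 6)
  step 8: ref 3 -> HIT, frames=[5,3,1,4] (faults so far: 6)
  step 9: ref 3 -> HIT, frames=[5,3,1,4] (faults so far: 6)
  step 10: ref 5 -> HIT, frames=[5,3,1,4] (faults so far: 6)
  step 11: ref 1 -> HIT, frames=[5,3,1,4] (faults so far: 6)
  step 12: ref 5 -> HIT, frames=[5,3,1,4] (faults so far: 6)
  FIFO total faults: 6
--- LRU ---
  step 0: ref 3 -> FAULT, frames=[3,-,-,-] (faults so far: 1)
  step 1: ref 3 -> HIT, frames=[3,-,-,-] (faults so far: 1)
  step 2: ref 2 -> FAULT, frames=[3,2,-,-] (faults so far: 2)
  step 3: ref 1 -> FAULT, frames=[3,2,1,-] (faults so far: 3)
  step 4: ref 4 -> FAULT, frames=[3,2,1,4] (faults so far: 4)
  step 5: ref 5 -> FAULT, evict 3, frames=[5,2,1,4] (faults so far: 5)
  step 6: ref 1 -> HIT, frames=[5,2,1,4] (faults so far: 5)
  step 7: ref 3 -> FAULT, evict 2, frames=[5,3,1,4] (faults so far: 6)
  step 8: ref 3 -> HIT, frames=[5,3,1,4] (faults so far: 6)
  step 9: ref 3 -> HIT, frames=[5,3,1,4] (faults so far: 6)
  step 10: ref 5 -> HIT, frames=[5,3,1,4] (faults so far: 6)
  step 11: ref 1 -> HIT, frames=[5,3,1,4] (faults so far: 6)
  step 12: ref 5 -> HIT, frames=[5,3,1,4] (faults so far: 6)
  LRU total faults: 6
--- Optimal ---
  step 0: ref 3 -> FAULT, frames=[3,-,-,-] (faults so far: 1)
  step 1: ref 3 -> HIT, frames=[3,-,-,-] (faults so far: 1)
  step 2: ref 2 -> FAULT, frames=[3,2,-,-] (faults so far: 2)
  step 3: ref 1 -> FAULT, frames=[3,2,1,-] (faults so far: 3)
  step 4: ref 4 -> FAULT, frames=[3,2,1,4] (faults so far: 4)
  step 5: ref 5 -> FAULT, evict 2, frames=[3,5,1,4] (faults so far: 5)
  step 6: ref 1 -> HIT, frames=[3,5,1,4] (faults so far: 5)
  step 7: ref 3 -> HIT, frames=[3,5,1,4] (faults so far: 5)
  step 8: ref 3 -> HIT, frames=[3,5,1,4] (faults so far: 5)
  step 9: ref 3 -> HIT, frames=[3,5,1,4] (faults so far: 5)
  step 10: ref 5 -> HIT, frames=[3,5,1,4] (faults so far: 5)
  step 11: ref 1 -> HIT, frames=[3,5,1,4] (faults so far: 5)
  step 12: ref 5 -> HIT, frames=[3,5,1,4] (faults so far: 5)
  Optimal total faults: 5

Answer: 6 6 5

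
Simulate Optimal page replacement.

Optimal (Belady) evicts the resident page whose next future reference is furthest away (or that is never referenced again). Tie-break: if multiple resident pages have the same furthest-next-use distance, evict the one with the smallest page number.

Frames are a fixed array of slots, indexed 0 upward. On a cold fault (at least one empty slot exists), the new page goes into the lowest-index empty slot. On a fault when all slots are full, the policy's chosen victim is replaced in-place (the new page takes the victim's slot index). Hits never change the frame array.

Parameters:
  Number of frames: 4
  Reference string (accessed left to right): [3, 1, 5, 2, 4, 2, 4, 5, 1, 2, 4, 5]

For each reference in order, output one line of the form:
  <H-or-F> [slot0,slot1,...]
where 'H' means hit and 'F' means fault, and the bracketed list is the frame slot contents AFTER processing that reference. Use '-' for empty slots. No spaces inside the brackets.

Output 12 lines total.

F [3,-,-,-]
F [3,1,-,-]
F [3,1,5,-]
F [3,1,5,2]
F [4,1,5,2]
H [4,1,5,2]
H [4,1,5,2]
H [4,1,5,2]
H [4,1,5,2]
H [4,1,5,2]
H [4,1,5,2]
H [4,1,5,2]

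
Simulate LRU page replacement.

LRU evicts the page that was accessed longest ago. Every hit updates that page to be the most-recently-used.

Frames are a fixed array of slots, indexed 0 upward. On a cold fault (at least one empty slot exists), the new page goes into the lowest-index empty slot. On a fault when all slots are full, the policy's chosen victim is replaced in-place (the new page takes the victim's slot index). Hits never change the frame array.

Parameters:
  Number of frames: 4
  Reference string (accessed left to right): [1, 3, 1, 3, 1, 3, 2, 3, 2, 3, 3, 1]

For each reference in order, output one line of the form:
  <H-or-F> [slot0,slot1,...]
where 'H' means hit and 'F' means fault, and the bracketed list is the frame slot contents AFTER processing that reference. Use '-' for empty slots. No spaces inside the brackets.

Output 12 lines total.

F [1,-,-,-]
F [1,3,-,-]
H [1,3,-,-]
H [1,3,-,-]
H [1,3,-,-]
H [1,3,-,-]
F [1,3,2,-]
H [1,3,2,-]
H [1,3,2,-]
H [1,3,2,-]
H [1,3,2,-]
H [1,3,2,-]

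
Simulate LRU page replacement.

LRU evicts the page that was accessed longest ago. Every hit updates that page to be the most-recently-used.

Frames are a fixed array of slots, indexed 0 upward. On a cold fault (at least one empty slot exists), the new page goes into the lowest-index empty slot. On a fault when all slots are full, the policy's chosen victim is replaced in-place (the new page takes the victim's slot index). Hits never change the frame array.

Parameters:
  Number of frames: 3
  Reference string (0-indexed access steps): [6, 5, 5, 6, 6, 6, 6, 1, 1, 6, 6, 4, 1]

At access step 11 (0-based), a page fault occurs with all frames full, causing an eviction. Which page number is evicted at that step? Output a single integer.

Answer: 5

Derivation:
Step 0: ref 6 -> FAULT, frames=[6,-,-]
Step 1: ref 5 -> FAULT, frames=[6,5,-]
Step 2: ref 5 -> HIT, frames=[6,5,-]
Step 3: ref 6 -> HIT, frames=[6,5,-]
Step 4: ref 6 -> HIT, frames=[6,5,-]
Step 5: ref 6 -> HIT, frames=[6,5,-]
Step 6: ref 6 -> HIT, frames=[6,5,-]
Step 7: ref 1 -> FAULT, frames=[6,5,1]
Step 8: ref 1 -> HIT, frames=[6,5,1]
Step 9: ref 6 -> HIT, frames=[6,5,1]
Step 10: ref 6 -> HIT, frames=[6,5,1]
Step 11: ref 4 -> FAULT, evict 5, frames=[6,4,1]
At step 11: evicted page 5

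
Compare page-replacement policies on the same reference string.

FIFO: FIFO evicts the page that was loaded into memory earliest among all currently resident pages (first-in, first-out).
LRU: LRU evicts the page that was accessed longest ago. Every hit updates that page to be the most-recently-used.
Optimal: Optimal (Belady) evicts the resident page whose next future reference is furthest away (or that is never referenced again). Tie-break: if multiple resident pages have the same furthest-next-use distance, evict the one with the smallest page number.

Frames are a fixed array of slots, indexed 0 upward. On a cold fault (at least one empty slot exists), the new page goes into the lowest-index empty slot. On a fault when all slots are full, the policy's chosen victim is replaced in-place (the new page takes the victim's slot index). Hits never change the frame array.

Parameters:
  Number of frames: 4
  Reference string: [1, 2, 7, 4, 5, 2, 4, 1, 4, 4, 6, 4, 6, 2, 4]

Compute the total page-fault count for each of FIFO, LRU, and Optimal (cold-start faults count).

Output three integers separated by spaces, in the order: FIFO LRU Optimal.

--- FIFO ---
  step 0: ref 1 -> FAULT, frames=[1,-,-,-] (faults so far: 1)
  step 1: ref 2 -> FAULT, frames=[1,2,-,-] (faults so far: 2)
  step 2: ref 7 -> FAULT, frames=[1,2,7,-] (faults so far: 3)
  step 3: ref 4 -> FAULT, frames=[1,2,7,4] (faults so far: 4)
  step 4: ref 5 -> FAULT, evict 1, frames=[5,2,7,4] (faults so far: 5)
  step 5: ref 2 -> HIT, frames=[5,2,7,4] (faults so far: 5)
  step 6: ref 4 -> HIT, frames=[5,2,7,4] (faults so far: 5)
  step 7: ref 1 -> FAULT, evict 2, frames=[5,1,7,4] (faults so far: 6)
  step 8: ref 4 -> HIT, frames=[5,1,7,4] (faults so far: 6)
  step 9: ref 4 -> HIT, frames=[5,1,7,4] (faults so far: 6)
  step 10: ref 6 -> FAULT, evict 7, frames=[5,1,6,4] (faults so far: 7)
  step 11: ref 4 -> HIT, frames=[5,1,6,4] (faults so far: 7)
  step 12: ref 6 -> HIT, frames=[5,1,6,4] (faults so far: 7)
  step 13: ref 2 -> FAULT, evict 4, frames=[5,1,6,2] (faults so far: 8)
  step 14: ref 4 -> FAULT, evict 5, frames=[4,1,6,2] (faults so far: 9)
  FIFO total faults: 9
--- LRU ---
  step 0: ref 1 -> FAULT, frames=[1,-,-,-] (faults so far: 1)
  step 1: ref 2 -> FAULT, frames=[1,2,-,-] (faults so far: 2)
  step 2: ref 7 -> FAULT, frames=[1,2,7,-] (faults so far: 3)
  step 3: ref 4 -> FAULT, frames=[1,2,7,4] (faults so far: 4)
  step 4: ref 5 -> FAULT, evict 1, frames=[5,2,7,4] (faults so far: 5)
  step 5: ref 2 -> HIT, frames=[5,2,7,4] (faults so far: 5)
  step 6: ref 4 -> HIT, frames=[5,2,7,4] (faults so far: 5)
  step 7: ref 1 -> FAULT, evict 7, frames=[5,2,1,4] (faults so far: 6)
  step 8: ref 4 -> HIT, frames=[5,2,1,4] (faults so far: 6)
  step 9: ref 4 -> HIT, frames=[5,2,1,4] (faults so far: 6)
  step 10: ref 6 -> FAULT, evict 5, frames=[6,2,1,4] (faults so far: 7)
  step 11: ref 4 -> HIT, frames=[6,2,1,4] (faults so far: 7)
  step 12: ref 6 -> HIT, frames=[6,2,1,4] (faults so far: 7)
  step 13: ref 2 -> HIT, frames=[6,2,1,4] (faults so far: 7)
  step 14: ref 4 -> HIT, frames=[6,2,1,4] (faults so far: 7)
  LRU total faults: 7
--- Optimal ---
  step 0: ref 1 -> FAULT, frames=[1,-,-,-] (faults so far: 1)
  step 1: ref 2 -> FAULT, frames=[1,2,-,-] (faults so far: 2)
  step 2: ref 7 -> FAULT, frames=[1,2,7,-] (faults so far: 3)
  step 3: ref 4 -> FAULT, frames=[1,2,7,4] (faults so far: 4)
  step 4: ref 5 -> FAULT, evict 7, frames=[1,2,5,4] (faults so far: 5)
  step 5: ref 2 -> HIT, frames=[1,2,5,4] (faults so far: 5)
  step 6: ref 4 -> HIT, frames=[1,2,5,4] (faults so far: 5)
  step 7: ref 1 -> HIT, frames=[1,2,5,4] (faults so far: 5)
  step 8: ref 4 -> HIT, frames=[1,2,5,4] (faults so far: 5)
  step 9: ref 4 -> HIT, frames=[1,2,5,4] (faults so far: 5)
  step 10: ref 6 -> FAULT, evict 1, frames=[6,2,5,4] (faults so far: 6)
  step 11: ref 4 -> HIT, frames=[6,2,5,4] (faults so far: 6)
  step 12: ref 6 -> HIT, frames=[6,2,5,4] (faults so far: 6)
  step 13: ref 2 -> HIT, frames=[6,2,5,4] (faults so far: 6)
  step 14: ref 4 -> HIT, frames=[6,2,5,4] (faults so far: 6)
  Optimal total faults: 6

Answer: 9 7 6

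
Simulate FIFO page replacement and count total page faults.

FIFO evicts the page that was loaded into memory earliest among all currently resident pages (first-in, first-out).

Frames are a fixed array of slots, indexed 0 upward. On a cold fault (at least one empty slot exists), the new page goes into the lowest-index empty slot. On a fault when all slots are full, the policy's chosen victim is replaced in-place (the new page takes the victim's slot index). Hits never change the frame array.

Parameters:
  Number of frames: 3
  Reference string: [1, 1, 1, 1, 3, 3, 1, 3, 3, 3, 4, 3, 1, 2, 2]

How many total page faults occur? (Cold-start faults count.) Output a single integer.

Answer: 4

Derivation:
Step 0: ref 1 → FAULT, frames=[1,-,-]
Step 1: ref 1 → HIT, frames=[1,-,-]
Step 2: ref 1 → HIT, frames=[1,-,-]
Step 3: ref 1 → HIT, frames=[1,-,-]
Step 4: ref 3 → FAULT, frames=[1,3,-]
Step 5: ref 3 → HIT, frames=[1,3,-]
Step 6: ref 1 → HIT, frames=[1,3,-]
Step 7: ref 3 → HIT, frames=[1,3,-]
Step 8: ref 3 → HIT, frames=[1,3,-]
Step 9: ref 3 → HIT, frames=[1,3,-]
Step 10: ref 4 → FAULT, frames=[1,3,4]
Step 11: ref 3 → HIT, frames=[1,3,4]
Step 12: ref 1 → HIT, frames=[1,3,4]
Step 13: ref 2 → FAULT (evict 1), frames=[2,3,4]
Step 14: ref 2 → HIT, frames=[2,3,4]
Total faults: 4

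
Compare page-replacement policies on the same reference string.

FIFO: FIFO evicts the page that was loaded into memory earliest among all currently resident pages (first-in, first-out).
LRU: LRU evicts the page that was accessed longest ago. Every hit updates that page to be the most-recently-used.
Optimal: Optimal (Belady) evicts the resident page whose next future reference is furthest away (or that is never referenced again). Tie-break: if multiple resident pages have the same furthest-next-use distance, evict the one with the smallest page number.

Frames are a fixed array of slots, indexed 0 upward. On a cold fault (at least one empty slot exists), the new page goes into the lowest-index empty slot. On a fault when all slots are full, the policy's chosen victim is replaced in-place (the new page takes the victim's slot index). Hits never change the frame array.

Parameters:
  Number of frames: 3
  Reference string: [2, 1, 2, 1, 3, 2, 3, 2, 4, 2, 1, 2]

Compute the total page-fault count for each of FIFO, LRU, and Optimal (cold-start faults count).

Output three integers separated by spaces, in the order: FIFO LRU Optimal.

Answer: 6 5 4

Derivation:
--- FIFO ---
  step 0: ref 2 -> FAULT, frames=[2,-,-] (faults so far: 1)
  step 1: ref 1 -> FAULT, frames=[2,1,-] (faults so far: 2)
  step 2: ref 2 -> HIT, frames=[2,1,-] (faults so far: 2)
  step 3: ref 1 -> HIT, frames=[2,1,-] (faults so far: 2)
  step 4: ref 3 -> FAULT, frames=[2,1,3] (faults so far: 3)
  step 5: ref 2 -> HIT, frames=[2,1,3] (faults so far: 3)
  step 6: ref 3 -> HIT, frames=[2,1,3] (faults so far: 3)
  step 7: ref 2 -> HIT, frames=[2,1,3] (faults so far: 3)
  step 8: ref 4 -> FAULT, evict 2, frames=[4,1,3] (faults so far: 4)
  step 9: ref 2 -> FAULT, evict 1, frames=[4,2,3] (faults so far: 5)
  step 10: ref 1 -> FAULT, evict 3, frames=[4,2,1] (faults so far: 6)
  step 11: ref 2 -> HIT, frames=[4,2,1] (faults so far: 6)
  FIFO total faults: 6
--- LRU ---
  step 0: ref 2 -> FAULT, frames=[2,-,-] (faults so far: 1)
  step 1: ref 1 -> FAULT, frames=[2,1,-] (faults so far: 2)
  step 2: ref 2 -> HIT, frames=[2,1,-] (faults so far: 2)
  step 3: ref 1 -> HIT, frames=[2,1,-] (faults so far: 2)
  step 4: ref 3 -> FAULT, frames=[2,1,3] (faults so far: 3)
  step 5: ref 2 -> HIT, frames=[2,1,3] (faults so far: 3)
  step 6: ref 3 -> HIT, frames=[2,1,3] (faults so far: 3)
  step 7: ref 2 -> HIT, frames=[2,1,3] (faults so far: 3)
  step 8: ref 4 -> FAULT, evict 1, frames=[2,4,3] (faults so far: 4)
  step 9: ref 2 -> HIT, frames=[2,4,3] (faults so far: 4)
  step 10: ref 1 -> FAULT, evict 3, frames=[2,4,1] (faults so far: 5)
  step 11: ref 2 -> HIT, frames=[2,4,1] (faults so far: 5)
  LRU total faults: 5
--- Optimal ---
  step 0: ref 2 -> FAULT, frames=[2,-,-] (faults so far: 1)
  step 1: ref 1 -> FAULT, frames=[2,1,-] (faults so far: 2)
  step 2: ref 2 -> HIT, frames=[2,1,-] (faults so far: 2)
  step 3: ref 1 -> HIT, frames=[2,1,-] (faults so far: 2)
  step 4: ref 3 -> FAULT, frames=[2,1,3] (faults so far: 3)
  step 5: ref 2 -> HIT, frames=[2,1,3] (faults so far: 3)
  step 6: ref 3 -> HIT, frames=[2,1,3] (faults so far: 3)
  step 7: ref 2 -> HIT, frames=[2,1,3] (faults so far: 3)
  step 8: ref 4 -> FAULT, evict 3, frames=[2,1,4] (faults so far: 4)
  step 9: ref 2 -> HIT, frames=[2,1,4] (faults so far: 4)
  step 10: ref 1 -> HIT, frames=[2,1,4] (faults so far: 4)
  step 11: ref 2 -> HIT, frames=[2,1,4] (faults so far: 4)
  Optimal total faults: 4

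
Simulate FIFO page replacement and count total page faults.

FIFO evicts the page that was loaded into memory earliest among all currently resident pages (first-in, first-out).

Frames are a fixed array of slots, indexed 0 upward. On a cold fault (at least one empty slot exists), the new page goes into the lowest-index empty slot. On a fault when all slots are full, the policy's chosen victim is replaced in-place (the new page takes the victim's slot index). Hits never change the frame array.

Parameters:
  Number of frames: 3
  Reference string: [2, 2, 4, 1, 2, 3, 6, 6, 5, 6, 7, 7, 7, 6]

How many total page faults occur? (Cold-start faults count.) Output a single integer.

Answer: 7

Derivation:
Step 0: ref 2 → FAULT, frames=[2,-,-]
Step 1: ref 2 → HIT, frames=[2,-,-]
Step 2: ref 4 → FAULT, frames=[2,4,-]
Step 3: ref 1 → FAULT, frames=[2,4,1]
Step 4: ref 2 → HIT, frames=[2,4,1]
Step 5: ref 3 → FAULT (evict 2), frames=[3,4,1]
Step 6: ref 6 → FAULT (evict 4), frames=[3,6,1]
Step 7: ref 6 → HIT, frames=[3,6,1]
Step 8: ref 5 → FAULT (evict 1), frames=[3,6,5]
Step 9: ref 6 → HIT, frames=[3,6,5]
Step 10: ref 7 → FAULT (evict 3), frames=[7,6,5]
Step 11: ref 7 → HIT, frames=[7,6,5]
Step 12: ref 7 → HIT, frames=[7,6,5]
Step 13: ref 6 → HIT, frames=[7,6,5]
Total faults: 7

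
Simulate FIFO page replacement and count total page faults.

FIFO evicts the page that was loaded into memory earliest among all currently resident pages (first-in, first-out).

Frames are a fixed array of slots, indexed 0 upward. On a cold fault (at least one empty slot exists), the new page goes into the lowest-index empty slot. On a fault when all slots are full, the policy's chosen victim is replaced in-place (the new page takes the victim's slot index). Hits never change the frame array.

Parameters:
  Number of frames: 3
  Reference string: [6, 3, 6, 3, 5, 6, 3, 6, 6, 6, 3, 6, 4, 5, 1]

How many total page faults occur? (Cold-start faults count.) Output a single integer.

Step 0: ref 6 → FAULT, frames=[6,-,-]
Step 1: ref 3 → FAULT, frames=[6,3,-]
Step 2: ref 6 → HIT, frames=[6,3,-]
Step 3: ref 3 → HIT, frames=[6,3,-]
Step 4: ref 5 → FAULT, frames=[6,3,5]
Step 5: ref 6 → HIT, frames=[6,3,5]
Step 6: ref 3 → HIT, frames=[6,3,5]
Step 7: ref 6 → HIT, frames=[6,3,5]
Step 8: ref 6 → HIT, frames=[6,3,5]
Step 9: ref 6 → HIT, frames=[6,3,5]
Step 10: ref 3 → HIT, frames=[6,3,5]
Step 11: ref 6 → HIT, frames=[6,3,5]
Step 12: ref 4 → FAULT (evict 6), frames=[4,3,5]
Step 13: ref 5 → HIT, frames=[4,3,5]
Step 14: ref 1 → FAULT (evict 3), frames=[4,1,5]
Total faults: 5

Answer: 5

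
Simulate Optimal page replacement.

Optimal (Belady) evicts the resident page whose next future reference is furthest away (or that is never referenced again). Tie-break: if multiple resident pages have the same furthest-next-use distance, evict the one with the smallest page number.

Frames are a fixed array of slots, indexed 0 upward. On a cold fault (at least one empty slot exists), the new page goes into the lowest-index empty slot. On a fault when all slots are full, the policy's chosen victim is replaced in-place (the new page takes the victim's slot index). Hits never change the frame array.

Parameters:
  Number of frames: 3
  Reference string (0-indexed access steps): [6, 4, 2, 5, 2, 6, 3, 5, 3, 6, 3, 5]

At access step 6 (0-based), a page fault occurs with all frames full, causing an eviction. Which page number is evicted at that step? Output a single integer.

Answer: 2

Derivation:
Step 0: ref 6 -> FAULT, frames=[6,-,-]
Step 1: ref 4 -> FAULT, frames=[6,4,-]
Step 2: ref 2 -> FAULT, frames=[6,4,2]
Step 3: ref 5 -> FAULT, evict 4, frames=[6,5,2]
Step 4: ref 2 -> HIT, frames=[6,5,2]
Step 5: ref 6 -> HIT, frames=[6,5,2]
Step 6: ref 3 -> FAULT, evict 2, frames=[6,5,3]
At step 6: evicted page 2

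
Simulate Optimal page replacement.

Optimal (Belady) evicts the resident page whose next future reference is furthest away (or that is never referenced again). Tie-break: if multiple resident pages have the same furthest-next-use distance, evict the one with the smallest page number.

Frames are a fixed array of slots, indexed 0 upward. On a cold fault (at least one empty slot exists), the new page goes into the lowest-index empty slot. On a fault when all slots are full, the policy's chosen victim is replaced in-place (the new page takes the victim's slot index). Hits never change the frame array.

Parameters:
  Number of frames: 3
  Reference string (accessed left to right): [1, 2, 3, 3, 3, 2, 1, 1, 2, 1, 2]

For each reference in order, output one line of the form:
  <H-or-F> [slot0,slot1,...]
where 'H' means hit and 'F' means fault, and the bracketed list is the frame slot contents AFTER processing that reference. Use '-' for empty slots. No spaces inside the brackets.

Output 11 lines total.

F [1,-,-]
F [1,2,-]
F [1,2,3]
H [1,2,3]
H [1,2,3]
H [1,2,3]
H [1,2,3]
H [1,2,3]
H [1,2,3]
H [1,2,3]
H [1,2,3]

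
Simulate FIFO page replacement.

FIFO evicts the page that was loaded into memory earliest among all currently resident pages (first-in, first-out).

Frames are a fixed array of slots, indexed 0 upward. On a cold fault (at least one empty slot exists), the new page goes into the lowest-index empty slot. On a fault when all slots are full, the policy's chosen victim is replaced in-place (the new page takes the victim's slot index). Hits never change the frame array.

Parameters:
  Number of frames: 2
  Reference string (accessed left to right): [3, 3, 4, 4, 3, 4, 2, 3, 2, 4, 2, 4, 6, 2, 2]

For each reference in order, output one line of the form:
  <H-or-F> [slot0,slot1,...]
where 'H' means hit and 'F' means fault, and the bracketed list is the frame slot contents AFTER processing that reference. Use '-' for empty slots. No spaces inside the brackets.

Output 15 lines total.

F [3,-]
H [3,-]
F [3,4]
H [3,4]
H [3,4]
H [3,4]
F [2,4]
F [2,3]
H [2,3]
F [4,3]
F [4,2]
H [4,2]
F [6,2]
H [6,2]
H [6,2]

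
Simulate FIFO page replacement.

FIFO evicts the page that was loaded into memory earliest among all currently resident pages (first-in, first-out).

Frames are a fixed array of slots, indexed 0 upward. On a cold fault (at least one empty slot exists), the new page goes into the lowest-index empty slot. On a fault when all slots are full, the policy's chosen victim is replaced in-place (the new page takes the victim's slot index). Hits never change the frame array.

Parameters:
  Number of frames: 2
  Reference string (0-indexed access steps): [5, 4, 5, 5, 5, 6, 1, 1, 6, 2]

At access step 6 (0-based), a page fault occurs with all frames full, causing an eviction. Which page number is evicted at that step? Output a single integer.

Answer: 4

Derivation:
Step 0: ref 5 -> FAULT, frames=[5,-]
Step 1: ref 4 -> FAULT, frames=[5,4]
Step 2: ref 5 -> HIT, frames=[5,4]
Step 3: ref 5 -> HIT, frames=[5,4]
Step 4: ref 5 -> HIT, frames=[5,4]
Step 5: ref 6 -> FAULT, evict 5, frames=[6,4]
Step 6: ref 1 -> FAULT, evict 4, frames=[6,1]
At step 6: evicted page 4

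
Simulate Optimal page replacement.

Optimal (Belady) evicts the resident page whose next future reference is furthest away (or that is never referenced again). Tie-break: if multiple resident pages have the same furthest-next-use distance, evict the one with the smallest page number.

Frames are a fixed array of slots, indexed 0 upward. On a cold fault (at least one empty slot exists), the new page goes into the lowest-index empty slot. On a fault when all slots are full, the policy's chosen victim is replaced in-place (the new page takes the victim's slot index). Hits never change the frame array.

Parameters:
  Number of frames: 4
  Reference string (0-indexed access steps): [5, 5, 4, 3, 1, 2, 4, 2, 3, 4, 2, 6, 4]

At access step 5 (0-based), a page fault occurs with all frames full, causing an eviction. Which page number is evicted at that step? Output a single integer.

Answer: 1

Derivation:
Step 0: ref 5 -> FAULT, frames=[5,-,-,-]
Step 1: ref 5 -> HIT, frames=[5,-,-,-]
Step 2: ref 4 -> FAULT, frames=[5,4,-,-]
Step 3: ref 3 -> FAULT, frames=[5,4,3,-]
Step 4: ref 1 -> FAULT, frames=[5,4,3,1]
Step 5: ref 2 -> FAULT, evict 1, frames=[5,4,3,2]
At step 5: evicted page 1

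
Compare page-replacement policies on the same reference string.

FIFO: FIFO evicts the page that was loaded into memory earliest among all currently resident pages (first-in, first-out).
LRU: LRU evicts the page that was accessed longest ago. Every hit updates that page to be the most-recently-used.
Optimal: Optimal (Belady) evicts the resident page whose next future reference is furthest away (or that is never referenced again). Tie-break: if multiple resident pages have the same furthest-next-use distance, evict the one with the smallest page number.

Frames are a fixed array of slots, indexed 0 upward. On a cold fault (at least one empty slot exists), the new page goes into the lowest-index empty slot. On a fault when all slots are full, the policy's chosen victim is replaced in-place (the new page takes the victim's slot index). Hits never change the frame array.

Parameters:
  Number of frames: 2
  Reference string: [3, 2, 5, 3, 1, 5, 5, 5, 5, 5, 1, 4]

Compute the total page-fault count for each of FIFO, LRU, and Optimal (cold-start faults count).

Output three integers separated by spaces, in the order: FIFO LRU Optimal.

--- FIFO ---
  step 0: ref 3 -> FAULT, frames=[3,-] (faults so far: 1)
  step 1: ref 2 -> FAULT, frames=[3,2] (faults so far: 2)
  step 2: ref 5 -> FAULT, evict 3, frames=[5,2] (faults so far: 3)
  step 3: ref 3 -> FAULT, evict 2, frames=[5,3] (faults so far: 4)
  step 4: ref 1 -> FAULT, evict 5, frames=[1,3] (faults so far: 5)
  step 5: ref 5 -> FAULT, evict 3, frames=[1,5] (faults so far: 6)
  step 6: ref 5 -> HIT, frames=[1,5] (faults so far: 6)
  step 7: ref 5 -> HIT, frames=[1,5] (faults so far: 6)
  step 8: ref 5 -> HIT, frames=[1,5] (faults so far: 6)
  step 9: ref 5 -> HIT, frames=[1,5] (faults so far: 6)
  step 10: ref 1 -> HIT, frames=[1,5] (faults so far: 6)
  step 11: ref 4 -> FAULT, evict 1, frames=[4,5] (faults so far: 7)
  FIFO total faults: 7
--- LRU ---
  step 0: ref 3 -> FAULT, frames=[3,-] (faults so far: 1)
  step 1: ref 2 -> FAULT, frames=[3,2] (faults so far: 2)
  step 2: ref 5 -> FAULT, evict 3, frames=[5,2] (faults so far: 3)
  step 3: ref 3 -> FAULT, evict 2, frames=[5,3] (faults so far: 4)
  step 4: ref 1 -> FAULT, evict 5, frames=[1,3] (faults so far: 5)
  step 5: ref 5 -> FAULT, evict 3, frames=[1,5] (faults so far: 6)
  step 6: ref 5 -> HIT, frames=[1,5] (faults so far: 6)
  step 7: ref 5 -> HIT, frames=[1,5] (faults so far: 6)
  step 8: ref 5 -> HIT, frames=[1,5] (faults so far: 6)
  step 9: ref 5 -> HIT, frames=[1,5] (faults so far: 6)
  step 10: ref 1 -> HIT, frames=[1,5] (faults so far: 6)
  step 11: ref 4 -> FAULT, evict 5, frames=[1,4] (faults so far: 7)
  LRU total faults: 7
--- Optimal ---
  step 0: ref 3 -> FAULT, frames=[3,-] (faults so far: 1)
  step 1: ref 2 -> FAULT, frames=[3,2] (faults so far: 2)
  step 2: ref 5 -> FAULT, evict 2, frames=[3,5] (faults so far: 3)
  step 3: ref 3 -> HIT, frames=[3,5] (faults so far: 3)
  step 4: ref 1 -> FAULT, evict 3, frames=[1,5] (faults so far: 4)
  step 5: ref 5 -> HIT, frames=[1,5] (faults so far: 4)
  step 6: ref 5 -> HIT, frames=[1,5] (faults so far: 4)
  step 7: ref 5 -> HIT, frames=[1,5] (faults so far: 4)
  step 8: ref 5 -> HIT, frames=[1,5] (faults so far: 4)
  step 9: ref 5 -> HIT, frames=[1,5] (faults so far: 4)
  step 10: ref 1 -> HIT, frames=[1,5] (faults so far: 4)
  step 11: ref 4 -> FAULT, evict 1, frames=[4,5] (faults so far: 5)
  Optimal total faults: 5

Answer: 7 7 5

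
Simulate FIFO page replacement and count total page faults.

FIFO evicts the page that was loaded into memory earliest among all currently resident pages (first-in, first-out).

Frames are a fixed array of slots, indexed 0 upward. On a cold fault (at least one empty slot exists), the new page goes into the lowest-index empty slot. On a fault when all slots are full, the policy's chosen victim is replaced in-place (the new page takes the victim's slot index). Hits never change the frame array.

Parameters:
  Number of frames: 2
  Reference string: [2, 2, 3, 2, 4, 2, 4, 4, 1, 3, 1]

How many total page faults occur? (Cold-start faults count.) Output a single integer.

Answer: 6

Derivation:
Step 0: ref 2 → FAULT, frames=[2,-]
Step 1: ref 2 → HIT, frames=[2,-]
Step 2: ref 3 → FAULT, frames=[2,3]
Step 3: ref 2 → HIT, frames=[2,3]
Step 4: ref 4 → FAULT (evict 2), frames=[4,3]
Step 5: ref 2 → FAULT (evict 3), frames=[4,2]
Step 6: ref 4 → HIT, frames=[4,2]
Step 7: ref 4 → HIT, frames=[4,2]
Step 8: ref 1 → FAULT (evict 4), frames=[1,2]
Step 9: ref 3 → FAULT (evict 2), frames=[1,3]
Step 10: ref 1 → HIT, frames=[1,3]
Total faults: 6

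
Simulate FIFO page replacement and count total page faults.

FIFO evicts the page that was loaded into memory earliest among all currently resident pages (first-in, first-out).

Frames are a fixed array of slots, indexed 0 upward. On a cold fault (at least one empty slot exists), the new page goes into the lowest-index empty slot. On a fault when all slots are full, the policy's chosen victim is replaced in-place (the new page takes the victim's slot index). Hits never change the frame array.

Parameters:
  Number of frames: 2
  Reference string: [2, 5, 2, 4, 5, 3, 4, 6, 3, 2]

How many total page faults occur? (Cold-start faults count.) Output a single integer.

Answer: 6

Derivation:
Step 0: ref 2 → FAULT, frames=[2,-]
Step 1: ref 5 → FAULT, frames=[2,5]
Step 2: ref 2 → HIT, frames=[2,5]
Step 3: ref 4 → FAULT (evict 2), frames=[4,5]
Step 4: ref 5 → HIT, frames=[4,5]
Step 5: ref 3 → FAULT (evict 5), frames=[4,3]
Step 6: ref 4 → HIT, frames=[4,3]
Step 7: ref 6 → FAULT (evict 4), frames=[6,3]
Step 8: ref 3 → HIT, frames=[6,3]
Step 9: ref 2 → FAULT (evict 3), frames=[6,2]
Total faults: 6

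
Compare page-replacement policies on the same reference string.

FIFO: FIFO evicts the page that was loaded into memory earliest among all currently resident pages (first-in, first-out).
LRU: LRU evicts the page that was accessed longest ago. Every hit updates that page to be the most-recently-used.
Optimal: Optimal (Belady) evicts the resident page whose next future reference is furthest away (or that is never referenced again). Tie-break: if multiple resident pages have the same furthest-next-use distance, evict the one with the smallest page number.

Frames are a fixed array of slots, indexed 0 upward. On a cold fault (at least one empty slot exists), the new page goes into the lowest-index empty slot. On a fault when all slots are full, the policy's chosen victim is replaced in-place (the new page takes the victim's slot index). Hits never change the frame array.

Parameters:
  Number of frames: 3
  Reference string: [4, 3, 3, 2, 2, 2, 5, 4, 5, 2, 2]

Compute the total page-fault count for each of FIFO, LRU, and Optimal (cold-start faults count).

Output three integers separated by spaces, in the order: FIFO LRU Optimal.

Answer: 5 5 4

Derivation:
--- FIFO ---
  step 0: ref 4 -> FAULT, frames=[4,-,-] (faults so far: 1)
  step 1: ref 3 -> FAULT, frames=[4,3,-] (faults so far: 2)
  step 2: ref 3 -> HIT, frames=[4,3,-] (faults so far: 2)
  step 3: ref 2 -> FAULT, frames=[4,3,2] (faults so far: 3)
  step 4: ref 2 -> HIT, frames=[4,3,2] (faults so far: 3)
  step 5: ref 2 -> HIT, frames=[4,3,2] (faults so far: 3)
  step 6: ref 5 -> FAULT, evict 4, frames=[5,3,2] (faults so far: 4)
  step 7: ref 4 -> FAULT, evict 3, frames=[5,4,2] (faults so far: 5)
  step 8: ref 5 -> HIT, frames=[5,4,2] (faults so far: 5)
  step 9: ref 2 -> HIT, frames=[5,4,2] (faults so far: 5)
  step 10: ref 2 -> HIT, frames=[5,4,2] (faults so far: 5)
  FIFO total faults: 5
--- LRU ---
  step 0: ref 4 -> FAULT, frames=[4,-,-] (faults so far: 1)
  step 1: ref 3 -> FAULT, frames=[4,3,-] (faults so far: 2)
  step 2: ref 3 -> HIT, frames=[4,3,-] (faults so far: 2)
  step 3: ref 2 -> FAULT, frames=[4,3,2] (faults so far: 3)
  step 4: ref 2 -> HIT, frames=[4,3,2] (faults so far: 3)
  step 5: ref 2 -> HIT, frames=[4,3,2] (faults so far: 3)
  step 6: ref 5 -> FAULT, evict 4, frames=[5,3,2] (faults so far: 4)
  step 7: ref 4 -> FAULT, evict 3, frames=[5,4,2] (faults so far: 5)
  step 8: ref 5 -> HIT, frames=[5,4,2] (faults so far: 5)
  step 9: ref 2 -> HIT, frames=[5,4,2] (faults so far: 5)
  step 10: ref 2 -> HIT, frames=[5,4,2] (faults so far: 5)
  LRU total faults: 5
--- Optimal ---
  step 0: ref 4 -> FAULT, frames=[4,-,-] (faults so far: 1)
  step 1: ref 3 -> FAULT, frames=[4,3,-] (faults so far: 2)
  step 2: ref 3 -> HIT, frames=[4,3,-] (faults so far: 2)
  step 3: ref 2 -> FAULT, frames=[4,3,2] (faults so far: 3)
  step 4: ref 2 -> HIT, frames=[4,3,2] (faults so far: 3)
  step 5: ref 2 -> HIT, frames=[4,3,2] (faults so far: 3)
  step 6: ref 5 -> FAULT, evict 3, frames=[4,5,2] (faults so far: 4)
  step 7: ref 4 -> HIT, frames=[4,5,2] (faults so far: 4)
  step 8: ref 5 -> HIT, frames=[4,5,2] (faults so far: 4)
  step 9: ref 2 -> HIT, frames=[4,5,2] (faults so far: 4)
  step 10: ref 2 -> HIT, frames=[4,5,2] (faults so far: 4)
  Optimal total faults: 4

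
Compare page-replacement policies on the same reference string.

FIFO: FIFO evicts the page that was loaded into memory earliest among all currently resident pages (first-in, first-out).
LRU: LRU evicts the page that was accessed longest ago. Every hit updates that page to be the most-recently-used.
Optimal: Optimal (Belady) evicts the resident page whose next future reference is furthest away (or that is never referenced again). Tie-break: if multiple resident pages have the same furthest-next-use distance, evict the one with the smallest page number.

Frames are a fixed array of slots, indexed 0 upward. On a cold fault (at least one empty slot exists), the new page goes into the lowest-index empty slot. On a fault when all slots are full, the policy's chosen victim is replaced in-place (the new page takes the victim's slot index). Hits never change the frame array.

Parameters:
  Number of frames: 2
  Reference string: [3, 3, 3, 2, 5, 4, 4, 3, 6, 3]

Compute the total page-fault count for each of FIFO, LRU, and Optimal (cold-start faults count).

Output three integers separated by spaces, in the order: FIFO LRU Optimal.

Answer: 6 6 5

Derivation:
--- FIFO ---
  step 0: ref 3 -> FAULT, frames=[3,-] (faults so far: 1)
  step 1: ref 3 -> HIT, frames=[3,-] (faults so far: 1)
  step 2: ref 3 -> HIT, frames=[3,-] (faults so far: 1)
  step 3: ref 2 -> FAULT, frames=[3,2] (faults so far: 2)
  step 4: ref 5 -> FAULT, evict 3, frames=[5,2] (faults so far: 3)
  step 5: ref 4 -> FAULT, evict 2, frames=[5,4] (faults so far: 4)
  step 6: ref 4 -> HIT, frames=[5,4] (faults so far: 4)
  step 7: ref 3 -> FAULT, evict 5, frames=[3,4] (faults so far: 5)
  step 8: ref 6 -> FAULT, evict 4, frames=[3,6] (faults so far: 6)
  step 9: ref 3 -> HIT, frames=[3,6] (faults so far: 6)
  FIFO total faults: 6
--- LRU ---
  step 0: ref 3 -> FAULT, frames=[3,-] (faults so far: 1)
  step 1: ref 3 -> HIT, frames=[3,-] (faults so far: 1)
  step 2: ref 3 -> HIT, frames=[3,-] (faults so far: 1)
  step 3: ref 2 -> FAULT, frames=[3,2] (faults so far: 2)
  step 4: ref 5 -> FAULT, evict 3, frames=[5,2] (faults so far: 3)
  step 5: ref 4 -> FAULT, evict 2, frames=[5,4] (faults so far: 4)
  step 6: ref 4 -> HIT, frames=[5,4] (faults so far: 4)
  step 7: ref 3 -> FAULT, evict 5, frames=[3,4] (faults so far: 5)
  step 8: ref 6 -> FAULT, evict 4, frames=[3,6] (faults so far: 6)
  step 9: ref 3 -> HIT, frames=[3,6] (faults so far: 6)
  LRU total faults: 6
--- Optimal ---
  step 0: ref 3 -> FAULT, frames=[3,-] (faults so far: 1)
  step 1: ref 3 -> HIT, frames=[3,-] (faults so far: 1)
  step 2: ref 3 -> HIT, frames=[3,-] (faults so far: 1)
  step 3: ref 2 -> FAULT, frames=[3,2] (faults so far: 2)
  step 4: ref 5 -> FAULT, evict 2, frames=[3,5] (faults so far: 3)
  step 5: ref 4 -> FAULT, evict 5, frames=[3,4] (faults so far: 4)
  step 6: ref 4 -> HIT, frames=[3,4] (faults so far: 4)
  step 7: ref 3 -> HIT, frames=[3,4] (faults so far: 4)
  step 8: ref 6 -> FAULT, evict 4, frames=[3,6] (faults so far: 5)
  step 9: ref 3 -> HIT, frames=[3,6] (faults so far: 5)
  Optimal total faults: 5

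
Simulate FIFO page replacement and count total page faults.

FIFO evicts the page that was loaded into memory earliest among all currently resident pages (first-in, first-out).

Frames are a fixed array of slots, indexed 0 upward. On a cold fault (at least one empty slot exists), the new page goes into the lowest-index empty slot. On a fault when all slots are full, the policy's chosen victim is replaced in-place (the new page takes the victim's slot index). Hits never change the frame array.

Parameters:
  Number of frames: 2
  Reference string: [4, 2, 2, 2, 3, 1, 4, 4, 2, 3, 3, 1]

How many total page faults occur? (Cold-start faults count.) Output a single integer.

Step 0: ref 4 → FAULT, frames=[4,-]
Step 1: ref 2 → FAULT, frames=[4,2]
Step 2: ref 2 → HIT, frames=[4,2]
Step 3: ref 2 → HIT, frames=[4,2]
Step 4: ref 3 → FAULT (evict 4), frames=[3,2]
Step 5: ref 1 → FAULT (evict 2), frames=[3,1]
Step 6: ref 4 → FAULT (evict 3), frames=[4,1]
Step 7: ref 4 → HIT, frames=[4,1]
Step 8: ref 2 → FAULT (evict 1), frames=[4,2]
Step 9: ref 3 → FAULT (evict 4), frames=[3,2]
Step 10: ref 3 → HIT, frames=[3,2]
Step 11: ref 1 → FAULT (evict 2), frames=[3,1]
Total faults: 8

Answer: 8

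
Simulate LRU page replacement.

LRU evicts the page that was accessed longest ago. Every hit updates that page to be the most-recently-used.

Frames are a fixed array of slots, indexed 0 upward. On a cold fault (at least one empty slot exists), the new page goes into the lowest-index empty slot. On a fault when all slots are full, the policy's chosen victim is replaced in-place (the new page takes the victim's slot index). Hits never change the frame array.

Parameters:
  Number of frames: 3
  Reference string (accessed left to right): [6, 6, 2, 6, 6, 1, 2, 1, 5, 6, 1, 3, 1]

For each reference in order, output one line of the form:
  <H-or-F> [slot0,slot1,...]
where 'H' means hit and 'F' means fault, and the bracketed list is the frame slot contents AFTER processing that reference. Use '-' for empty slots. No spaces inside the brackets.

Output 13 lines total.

F [6,-,-]
H [6,-,-]
F [6,2,-]
H [6,2,-]
H [6,2,-]
F [6,2,1]
H [6,2,1]
H [6,2,1]
F [5,2,1]
F [5,6,1]
H [5,6,1]
F [3,6,1]
H [3,6,1]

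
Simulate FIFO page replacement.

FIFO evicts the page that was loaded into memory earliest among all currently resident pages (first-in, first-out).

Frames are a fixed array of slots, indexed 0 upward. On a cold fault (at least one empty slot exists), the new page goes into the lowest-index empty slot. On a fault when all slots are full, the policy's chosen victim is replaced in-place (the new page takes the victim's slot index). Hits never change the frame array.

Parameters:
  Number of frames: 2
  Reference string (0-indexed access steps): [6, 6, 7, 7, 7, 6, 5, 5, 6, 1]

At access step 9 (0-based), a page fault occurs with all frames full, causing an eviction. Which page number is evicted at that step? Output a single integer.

Answer: 5

Derivation:
Step 0: ref 6 -> FAULT, frames=[6,-]
Step 1: ref 6 -> HIT, frames=[6,-]
Step 2: ref 7 -> FAULT, frames=[6,7]
Step 3: ref 7 -> HIT, frames=[6,7]
Step 4: ref 7 -> HIT, frames=[6,7]
Step 5: ref 6 -> HIT, frames=[6,7]
Step 6: ref 5 -> FAULT, evict 6, frames=[5,7]
Step 7: ref 5 -> HIT, frames=[5,7]
Step 8: ref 6 -> FAULT, evict 7, frames=[5,6]
Step 9: ref 1 -> FAULT, evict 5, frames=[1,6]
At step 9: evicted page 5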